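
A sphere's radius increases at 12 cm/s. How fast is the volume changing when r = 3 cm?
432π cm³/s

V = (4/3)πr³
dV/dt = dV/dr · dr/dt = 4πr² · 12
At r = 3: dV/dt = 432π cm³/s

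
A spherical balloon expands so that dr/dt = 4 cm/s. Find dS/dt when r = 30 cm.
960π cm²/s

S = 4πr²
dS/dt = dS/dr · dr/dt = 8πr · 4
At r = 30: dS/dt = 960π cm²/s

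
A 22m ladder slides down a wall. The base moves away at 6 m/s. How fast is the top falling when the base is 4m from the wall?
4√13/13 ≈ 1.109 m/s

x² + y² = 22²
2x·dx/dt + 2y·dy/dt = 0
dy/dt = -x/y · dx/dt = -4/(6√13) · 6 = -4√13/13 m/s
The top is descending at 4√13/13 ≈ 1.109 m/s.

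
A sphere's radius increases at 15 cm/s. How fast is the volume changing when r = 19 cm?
21660π cm³/s

V = (4/3)πr³
dV/dt = dV/dr · dr/dt = 4πr² · 15
At r = 19: dV/dt = 21660π cm³/s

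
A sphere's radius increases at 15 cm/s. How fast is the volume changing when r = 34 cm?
69360π cm³/s

V = (4/3)πr³
dV/dt = dV/dr · dr/dt = 4πr² · 15
At r = 34: dV/dt = 69360π cm³/s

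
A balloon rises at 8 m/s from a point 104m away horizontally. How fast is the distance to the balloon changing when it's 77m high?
616√16745/16745 ≈ 4.76 m/s

z² = 104² + y²
z = √(104² + 77²) = √16745
dz/dt = y/z · dy/dt = 77/√16745 · 8 = 616√16745/16745 ≈ 4.76 m/s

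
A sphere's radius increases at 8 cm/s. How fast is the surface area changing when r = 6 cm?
384π cm²/s

S = 4πr²
dS/dt = dS/dr · dr/dt = 8πr · 8
At r = 6: dS/dt = 384π cm²/s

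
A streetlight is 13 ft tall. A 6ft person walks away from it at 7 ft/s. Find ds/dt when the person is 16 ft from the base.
6 ft/s

By similar triangles: 13/(x+s) = 6/s
Solving: s = 6x/7
ds/dt = 6/7 · dx/dt = 6/7 · 7 = 6 ft/s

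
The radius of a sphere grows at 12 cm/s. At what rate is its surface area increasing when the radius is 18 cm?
1728π cm²/s

S = 4πr²
dS/dt = dS/dr · dr/dt = 8πr · 12
At r = 18: dS/dt = 1728π cm²/s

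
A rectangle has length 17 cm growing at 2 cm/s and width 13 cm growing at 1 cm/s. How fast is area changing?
43 cm²/s

A = lw
dA/dt = w·dl/dt + l·dw/dt = 13·2 + 17·1 = 43 cm²/s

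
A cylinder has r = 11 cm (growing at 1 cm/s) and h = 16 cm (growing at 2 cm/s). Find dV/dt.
594π cm³/s

V = πr²h
dV/dt = 2πrh·dr/dt + πr²·dh/dt
= 2π(11)(16)(1) + π(11)²(2)
= 594π cm³/s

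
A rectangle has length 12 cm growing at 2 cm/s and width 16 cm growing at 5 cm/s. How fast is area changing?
92 cm²/s

A = lw
dA/dt = w·dl/dt + l·dw/dt = 16·2 + 12·5 = 92 cm²/s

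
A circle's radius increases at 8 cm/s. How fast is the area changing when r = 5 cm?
80π cm²/s

A = πr²
dA/dt = 2πr · dr/dt = 2π(5)(8) = 80π cm²/s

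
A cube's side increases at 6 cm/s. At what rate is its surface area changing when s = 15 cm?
1080 cm²/s

A = 6s²
dA/dt = 12s · ds/dt = 12·15·6 = 1080 cm²/s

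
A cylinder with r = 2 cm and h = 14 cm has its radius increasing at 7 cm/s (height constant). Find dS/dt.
252π cm²/s

S = 2πrh + 2πr² (lateral + bases)
dS/dt = (2πh + 4πr)·dr/dt = (2π·14 + 4π·2)·7
= 252π cm²/s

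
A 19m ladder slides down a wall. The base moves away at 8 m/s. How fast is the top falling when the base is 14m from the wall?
112√165/165 ≈ 8.719 m/s

x² + y² = 19²
2x·dx/dt + 2y·dy/dt = 0
dy/dt = -x/y · dx/dt = -14/√165 · 8 = -112√165/165 m/s
The top is descending at 112√165/165 ≈ 8.719 m/s.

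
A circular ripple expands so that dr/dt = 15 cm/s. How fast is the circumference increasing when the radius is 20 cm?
30π cm/s

C = 2πr
dC/dt = 2π · dr/dt = 2π · 15 = 30π cm/s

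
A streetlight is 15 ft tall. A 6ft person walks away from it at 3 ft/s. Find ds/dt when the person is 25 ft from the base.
2 ft/s

By similar triangles: 15/(x+s) = 6/s
Solving: s = 6x/9
ds/dt = 6/9 · dx/dt = 2/3 · 3 = 2 ft/s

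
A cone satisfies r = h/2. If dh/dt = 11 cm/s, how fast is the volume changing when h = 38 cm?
3971π cm³/s

V = (1/3)π(h/2)²h = πh³/12
dV/dt = πh²/4 · 11
At h = 38: dV/dt = 3971π cm³/s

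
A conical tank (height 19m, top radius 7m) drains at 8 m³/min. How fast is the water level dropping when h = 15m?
2888/(11025π) ≈ 0.08338 m/min

r/h = 7/19, so r = (7/19)h
V = (1/3)πr²h = (1/3)π((7/19)h)²h = (49/1083)πh³
dV/dh = (49/361)πh²
dh/dt = (dV/dt)/(dV/dh) = -8/((49/361)π·15²) = -2888/(11025π) m/min
The level is dropping at 2888/(11025π) ≈ 0.08338 m/min.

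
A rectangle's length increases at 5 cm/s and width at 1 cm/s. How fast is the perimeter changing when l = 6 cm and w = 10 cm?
12 cm/s

P = 2(l + w)
dP/dt = 2(dl/dt + dw/dt) = 2(5 + 1) = 12 cm/s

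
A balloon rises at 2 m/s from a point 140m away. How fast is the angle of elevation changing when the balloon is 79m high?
0.010835 rad/s

tan(θ) = y/140
sec²(θ) · dθ/dt = (1/140) · dy/dt
dθ/dt = cos²(θ)/140 · 2 = 140/(140² + 79²) · 2
dθ/dt = 0.010835 rad/s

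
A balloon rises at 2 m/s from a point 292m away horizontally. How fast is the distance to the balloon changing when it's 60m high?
15√5554/2777 ≈ 0.4025 m/s

z² = 292² + y²
z = √(292² + 60²) = 4√5554
dz/dt = y/z · dy/dt = 60/(4√5554) · 2 = 15√5554/2777 ≈ 0.4025 m/s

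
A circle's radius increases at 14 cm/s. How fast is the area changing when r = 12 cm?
336π cm²/s

A = πr²
dA/dt = 2πr · dr/dt = 2π(12)(14) = 336π cm²/s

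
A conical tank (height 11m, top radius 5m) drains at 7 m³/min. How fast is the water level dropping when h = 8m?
847/(1600π) ≈ 0.1685 m/min

r/h = 5/11, so r = (5/11)h
V = (1/3)πr²h = (1/3)π((5/11)h)²h = (25/363)πh³
dV/dh = (25/121)πh²
dh/dt = (dV/dt)/(dV/dh) = -7/((25/121)π·8²) = -847/(1600π) m/min
The level is dropping at 847/(1600π) ≈ 0.1685 m/min.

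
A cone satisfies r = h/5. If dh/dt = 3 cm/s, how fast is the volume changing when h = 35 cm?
147π cm³/s

V = (1/3)π(h/5)²h = πh³/75
dV/dt = πh²/25 · 3
At h = 35: dV/dt = 147π cm³/s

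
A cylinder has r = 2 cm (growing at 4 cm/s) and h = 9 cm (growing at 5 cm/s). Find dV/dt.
164π cm³/s

V = πr²h
dV/dt = 2πrh·dr/dt + πr²·dh/dt
= 2π(2)(9)(4) + π(2)²(5)
= 164π cm³/s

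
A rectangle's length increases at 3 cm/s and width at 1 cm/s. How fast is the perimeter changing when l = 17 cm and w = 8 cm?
8 cm/s

P = 2(l + w)
dP/dt = 2(dl/dt + dw/dt) = 2(3 + 1) = 8 cm/s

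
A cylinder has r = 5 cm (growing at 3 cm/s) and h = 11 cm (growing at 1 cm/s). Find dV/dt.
355π cm³/s

V = πr²h
dV/dt = 2πrh·dr/dt + πr²·dh/dt
= 2π(5)(11)(3) + π(5)²(1)
= 355π cm³/s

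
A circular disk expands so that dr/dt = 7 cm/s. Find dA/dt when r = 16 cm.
224π cm²/s

A = πr²
dA/dt = 2πr · dr/dt = 2π(16)(7) = 224π cm²/s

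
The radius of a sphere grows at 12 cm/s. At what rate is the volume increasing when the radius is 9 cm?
3888π cm³/s

V = (4/3)πr³
dV/dt = dV/dr · dr/dt = 4πr² · 12
At r = 9: dV/dt = 3888π cm³/s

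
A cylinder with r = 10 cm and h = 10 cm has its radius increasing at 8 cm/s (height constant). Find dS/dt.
480π cm²/s

S = 2πrh + 2πr² (lateral + bases)
dS/dt = (2πh + 4πr)·dr/dt = (2π·10 + 4π·10)·8
= 480π cm²/s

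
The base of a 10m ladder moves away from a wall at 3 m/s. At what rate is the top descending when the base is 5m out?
√3 ≈ 1.732 m/s

x² + y² = 10²
2x·dx/dt + 2y·dy/dt = 0
dy/dt = -x/y · dx/dt = -5/(5√3) · 3 = -√3 m/s
The top is descending at √3 ≈ 1.732 m/s.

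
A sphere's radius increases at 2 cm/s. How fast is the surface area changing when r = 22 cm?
352π cm²/s

S = 4πr²
dS/dt = dS/dr · dr/dt = 8πr · 2
At r = 22: dS/dt = 352π cm²/s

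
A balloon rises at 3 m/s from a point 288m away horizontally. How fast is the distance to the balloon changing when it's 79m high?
237√89185/89185 ≈ 0.7936 m/s

z² = 288² + y²
z = √(288² + 79²) = √89185
dz/dt = y/z · dy/dt = 79/√89185 · 3 = 237√89185/89185 ≈ 0.7936 m/s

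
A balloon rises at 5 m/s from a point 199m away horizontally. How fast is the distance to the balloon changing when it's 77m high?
77√45530/9106 ≈ 1.804 m/s

z² = 199² + y²
z = √(199² + 77²) = √45530
dz/dt = y/z · dy/dt = 77/√45530 · 5 = 77√45530/9106 ≈ 1.804 m/s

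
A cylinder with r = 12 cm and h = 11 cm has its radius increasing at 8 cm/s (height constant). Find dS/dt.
560π cm²/s

S = 2πrh + 2πr² (lateral + bases)
dS/dt = (2πh + 4πr)·dr/dt = (2π·11 + 4π·12)·8
= 560π cm²/s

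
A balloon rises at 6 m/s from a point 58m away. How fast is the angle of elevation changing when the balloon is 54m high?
0.055414 rad/s

tan(θ) = y/58
sec²(θ) · dθ/dt = (1/58) · dy/dt
dθ/dt = cos²(θ)/58 · 6 = 58/(58² + 54²) · 6
dθ/dt = 0.055414 rad/s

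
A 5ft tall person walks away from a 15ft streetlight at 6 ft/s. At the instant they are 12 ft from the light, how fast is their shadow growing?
3 ft/s

By similar triangles: 15/(x+s) = 5/s
Solving: s = 5x/10
ds/dt = 5/10 · dx/dt = 1/2 · 6 = 3 ft/s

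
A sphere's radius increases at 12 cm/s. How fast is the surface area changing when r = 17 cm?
1632π cm²/s

S = 4πr²
dS/dt = dS/dr · dr/dt = 8πr · 12
At r = 17: dS/dt = 1632π cm²/s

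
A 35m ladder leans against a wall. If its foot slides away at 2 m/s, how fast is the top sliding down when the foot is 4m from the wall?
8√1209/1209 ≈ 0.2301 m/s

x² + y² = 35²
2x·dx/dt + 2y·dy/dt = 0
dy/dt = -x/y · dx/dt = -4/√1209 · 2 = -8√1209/1209 m/s
The top is descending at 8√1209/1209 ≈ 0.2301 m/s.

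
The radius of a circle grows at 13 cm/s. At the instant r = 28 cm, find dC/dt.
26π cm/s

C = 2πr
dC/dt = 2π · dr/dt = 2π · 13 = 26π cm/s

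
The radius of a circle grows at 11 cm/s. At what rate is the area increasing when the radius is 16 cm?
352π cm²/s

A = πr²
dA/dt = 2πr · dr/dt = 2π(16)(11) = 352π cm²/s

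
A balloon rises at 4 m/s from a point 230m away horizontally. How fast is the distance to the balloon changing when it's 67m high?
268√57389/57389 ≈ 1.119 m/s

z² = 230² + y²
z = √(230² + 67²) = √57389
dz/dt = y/z · dy/dt = 67/√57389 · 4 = 268√57389/57389 ≈ 1.119 m/s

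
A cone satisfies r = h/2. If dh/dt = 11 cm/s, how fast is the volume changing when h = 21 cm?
4851π/4 cm³/s

V = (1/3)π(h/2)²h = πh³/12
dV/dt = πh²/4 · 11
At h = 21: dV/dt = 4851π/4 cm³/s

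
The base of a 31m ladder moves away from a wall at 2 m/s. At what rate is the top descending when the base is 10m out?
20√861/861 ≈ 0.6816 m/s

x² + y² = 31²
2x·dx/dt + 2y·dy/dt = 0
dy/dt = -x/y · dx/dt = -10/√861 · 2 = -20√861/861 m/s
The top is descending at 20√861/861 ≈ 0.6816 m/s.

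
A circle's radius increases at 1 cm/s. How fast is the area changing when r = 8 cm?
16π cm²/s

A = πr²
dA/dt = 2πr · dr/dt = 2π(8)(1) = 16π cm²/s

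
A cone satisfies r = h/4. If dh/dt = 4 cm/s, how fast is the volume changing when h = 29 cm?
841π/4 cm³/s

V = (1/3)π(h/4)²h = πh³/48
dV/dt = πh²/16 · 4
At h = 29: dV/dt = 841π/4 cm³/s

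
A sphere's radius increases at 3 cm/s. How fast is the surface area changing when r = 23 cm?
552π cm²/s

S = 4πr²
dS/dt = dS/dr · dr/dt = 8πr · 3
At r = 23: dS/dt = 552π cm²/s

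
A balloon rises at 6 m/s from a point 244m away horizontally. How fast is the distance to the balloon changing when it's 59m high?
354√63017/63017 ≈ 1.41 m/s

z² = 244² + y²
z = √(244² + 59²) = √63017
dz/dt = y/z · dy/dt = 59/√63017 · 6 = 354√63017/63017 ≈ 1.41 m/s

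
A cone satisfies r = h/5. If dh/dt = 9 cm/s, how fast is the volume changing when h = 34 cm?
10404π/25 cm³/s

V = (1/3)π(h/5)²h = πh³/75
dV/dt = πh²/25 · 9
At h = 34: dV/dt = 10404π/25 cm³/s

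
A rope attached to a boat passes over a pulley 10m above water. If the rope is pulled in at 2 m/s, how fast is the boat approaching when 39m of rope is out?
78√29/203 ≈ 2.069 m/s

rope² = x² + 10²
x = √(39² - 10²) = 7√29
dx/dt = (rope/x) · d(rope)/dt = (39/(7√29)) · (-2) = -78√29/203 m/s
The boat approaches at 78√29/203 ≈ 2.069 m/s.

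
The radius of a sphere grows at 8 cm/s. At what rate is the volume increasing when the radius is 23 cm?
16928π cm³/s

V = (4/3)πr³
dV/dt = dV/dr · dr/dt = 4πr² · 8
At r = 23: dV/dt = 16928π cm³/s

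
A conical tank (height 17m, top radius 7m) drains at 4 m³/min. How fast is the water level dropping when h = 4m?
289/(196π) ≈ 0.4693 m/min

r/h = 7/17, so r = (7/17)h
V = (1/3)πr²h = (1/3)π((7/17)h)²h = (49/867)πh³
dV/dh = (49/289)πh²
dh/dt = (dV/dt)/(dV/dh) = -4/((49/289)π·4²) = -289/(196π) m/min
The level is dropping at 289/(196π) ≈ 0.4693 m/min.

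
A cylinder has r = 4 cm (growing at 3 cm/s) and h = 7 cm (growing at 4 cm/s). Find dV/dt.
232π cm³/s

V = πr²h
dV/dt = 2πrh·dr/dt + πr²·dh/dt
= 2π(4)(7)(3) + π(4)²(4)
= 232π cm³/s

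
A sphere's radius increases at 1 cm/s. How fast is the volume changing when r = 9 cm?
324π cm³/s

V = (4/3)πr³
dV/dt = dV/dr · dr/dt = 4πr² · 1
At r = 9: dV/dt = 324π cm³/s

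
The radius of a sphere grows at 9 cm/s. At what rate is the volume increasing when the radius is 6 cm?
1296π cm³/s

V = (4/3)πr³
dV/dt = dV/dr · dr/dt = 4πr² · 9
At r = 6: dV/dt = 1296π cm³/s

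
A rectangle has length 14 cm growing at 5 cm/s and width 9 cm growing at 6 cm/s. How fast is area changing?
129 cm²/s

A = lw
dA/dt = w·dl/dt + l·dw/dt = 9·5 + 14·6 = 129 cm²/s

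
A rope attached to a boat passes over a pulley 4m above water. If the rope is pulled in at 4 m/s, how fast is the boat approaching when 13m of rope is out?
52√17/51 ≈ 4.204 m/s

rope² = x² + 4²
x = √(13² - 4²) = 3√17
dx/dt = (rope/x) · d(rope)/dt = (13/(3√17)) · (-4) = -52√17/51 m/s
The boat approaches at 52√17/51 ≈ 4.204 m/s.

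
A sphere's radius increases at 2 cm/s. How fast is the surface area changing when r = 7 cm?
112π cm²/s

S = 4πr²
dS/dt = dS/dr · dr/dt = 8πr · 2
At r = 7: dS/dt = 112π cm²/s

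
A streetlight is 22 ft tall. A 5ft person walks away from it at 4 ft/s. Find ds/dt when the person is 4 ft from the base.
20/17 ft/s

By similar triangles: 22/(x+s) = 5/s
Solving: s = 5x/17
ds/dt = 5/17 · dx/dt = 5/17 · 4 = 20/17 ft/s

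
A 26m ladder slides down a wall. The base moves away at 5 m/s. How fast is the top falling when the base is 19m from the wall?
19√35/21 ≈ 5.353 m/s

x² + y² = 26²
2x·dx/dt + 2y·dy/dt = 0
dy/dt = -x/y · dx/dt = -19/(3√35) · 5 = -19√35/21 m/s
The top is descending at 19√35/21 ≈ 5.353 m/s.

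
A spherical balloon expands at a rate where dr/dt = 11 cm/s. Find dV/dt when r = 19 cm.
15884π cm³/s

V = (4/3)πr³
dV/dt = dV/dr · dr/dt = 4πr² · 11
At r = 19: dV/dt = 15884π cm³/s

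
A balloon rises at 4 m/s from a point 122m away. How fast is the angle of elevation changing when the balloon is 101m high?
0.019454 rad/s

tan(θ) = y/122
sec²(θ) · dθ/dt = (1/122) · dy/dt
dθ/dt = cos²(θ)/122 · 4 = 122/(122² + 101²) · 4
dθ/dt = 0.019454 rad/s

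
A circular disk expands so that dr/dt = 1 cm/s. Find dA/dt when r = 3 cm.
6π cm²/s

A = πr²
dA/dt = 2πr · dr/dt = 2π(3)(1) = 6π cm²/s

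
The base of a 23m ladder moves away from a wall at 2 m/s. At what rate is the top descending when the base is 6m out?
12√493/493 ≈ 0.5405 m/s

x² + y² = 23²
2x·dx/dt + 2y·dy/dt = 0
dy/dt = -x/y · dx/dt = -6/√493 · 2 = -12√493/493 m/s
The top is descending at 12√493/493 ≈ 0.5405 m/s.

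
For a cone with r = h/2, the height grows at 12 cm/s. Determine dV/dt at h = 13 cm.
507π cm³/s

V = (1/3)π(h/2)²h = πh³/12
dV/dt = πh²/4 · 12
At h = 13: dV/dt = 507π cm³/s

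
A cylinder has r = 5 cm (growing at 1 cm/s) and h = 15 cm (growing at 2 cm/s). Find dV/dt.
200π cm³/s

V = πr²h
dV/dt = 2πrh·dr/dt + πr²·dh/dt
= 2π(5)(15)(1) + π(5)²(2)
= 200π cm³/s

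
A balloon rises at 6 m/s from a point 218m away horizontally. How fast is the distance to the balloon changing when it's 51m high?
306√2005/10025 ≈ 1.367 m/s

z² = 218² + y²
z = √(218² + 51²) = 5√2005
dz/dt = y/z · dy/dt = 51/(5√2005) · 6 = 306√2005/10025 ≈ 1.367 m/s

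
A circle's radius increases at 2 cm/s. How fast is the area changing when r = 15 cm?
60π cm²/s

A = πr²
dA/dt = 2πr · dr/dt = 2π(15)(2) = 60π cm²/s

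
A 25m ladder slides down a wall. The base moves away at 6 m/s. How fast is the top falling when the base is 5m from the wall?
√6/2 ≈ 1.225 m/s

x² + y² = 25²
2x·dx/dt + 2y·dy/dt = 0
dy/dt = -x/y · dx/dt = -5/(10√6) · 6 = -√6/2 m/s
The top is descending at √6/2 ≈ 1.225 m/s.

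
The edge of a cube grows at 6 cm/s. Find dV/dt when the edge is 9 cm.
1458 cm³/s

V = s³
dV/dt = 3s² · ds/dt = 3·9²·6 = 1458 cm³/s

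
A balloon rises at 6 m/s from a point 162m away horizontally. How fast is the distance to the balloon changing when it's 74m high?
111√7930/3965 ≈ 2.493 m/s

z² = 162² + y²
z = √(162² + 74²) = 2√7930
dz/dt = y/z · dy/dt = 74/(2√7930) · 6 = 111√7930/3965 ≈ 2.493 m/s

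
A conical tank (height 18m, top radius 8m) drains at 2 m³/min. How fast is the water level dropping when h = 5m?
81/(200π) ≈ 0.1289 m/min

r/h = 8/18, so r = (4/9)h
V = (1/3)πr²h = (1/3)π((4/9)h)²h = (16/243)πh³
dV/dh = (16/81)πh²
dh/dt = (dV/dt)/(dV/dh) = -2/((16/81)π·5²) = -81/(200π) m/min
The level is dropping at 81/(200π) ≈ 0.1289 m/min.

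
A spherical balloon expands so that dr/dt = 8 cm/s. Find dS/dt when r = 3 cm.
192π cm²/s

S = 4πr²
dS/dt = dS/dr · dr/dt = 8πr · 8
At r = 3: dS/dt = 192π cm²/s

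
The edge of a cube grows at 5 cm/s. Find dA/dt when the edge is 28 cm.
1680 cm²/s

A = 6s²
dA/dt = 12s · ds/dt = 12·28·5 = 1680 cm²/s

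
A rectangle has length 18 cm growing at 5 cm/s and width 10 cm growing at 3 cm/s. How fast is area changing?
104 cm²/s

A = lw
dA/dt = w·dl/dt + l·dw/dt = 10·5 + 18·3 = 104 cm²/s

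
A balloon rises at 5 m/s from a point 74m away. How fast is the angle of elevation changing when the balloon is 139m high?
0.014921 rad/s

tan(θ) = y/74
sec²(θ) · dθ/dt = (1/74) · dy/dt
dθ/dt = cos²(θ)/74 · 5 = 74/(74² + 139²) · 5
dθ/dt = 0.014921 rad/s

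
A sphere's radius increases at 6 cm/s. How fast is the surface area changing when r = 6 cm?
288π cm²/s

S = 4πr²
dS/dt = dS/dr · dr/dt = 8πr · 6
At r = 6: dS/dt = 288π cm²/s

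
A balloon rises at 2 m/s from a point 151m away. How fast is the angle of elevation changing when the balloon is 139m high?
0.00717 rad/s

tan(θ) = y/151
sec²(θ) · dθ/dt = (1/151) · dy/dt
dθ/dt = cos²(θ)/151 · 2 = 151/(151² + 139²) · 2
dθ/dt = 0.00717 rad/s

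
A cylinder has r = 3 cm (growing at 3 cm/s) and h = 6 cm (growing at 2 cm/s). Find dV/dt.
126π cm³/s

V = πr²h
dV/dt = 2πrh·dr/dt + πr²·dh/dt
= 2π(3)(6)(3) + π(3)²(2)
= 126π cm³/s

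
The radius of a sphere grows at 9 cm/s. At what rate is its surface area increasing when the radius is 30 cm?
2160π cm²/s

S = 4πr²
dS/dt = dS/dr · dr/dt = 8πr · 9
At r = 30: dS/dt = 2160π cm²/s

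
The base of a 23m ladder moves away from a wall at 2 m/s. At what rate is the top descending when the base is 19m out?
19√42/42 ≈ 2.932 m/s

x² + y² = 23²
2x·dx/dt + 2y·dy/dt = 0
dy/dt = -x/y · dx/dt = -19/(2√42) · 2 = -19√42/42 m/s
The top is descending at 19√42/42 ≈ 2.932 m/s.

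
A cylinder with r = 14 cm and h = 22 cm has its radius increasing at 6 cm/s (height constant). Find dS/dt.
600π cm²/s

S = 2πrh + 2πr² (lateral + bases)
dS/dt = (2πh + 4πr)·dr/dt = (2π·22 + 4π·14)·6
= 600π cm²/s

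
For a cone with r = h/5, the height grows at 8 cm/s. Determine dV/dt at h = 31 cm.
7688π/25 cm³/s

V = (1/3)π(h/5)²h = πh³/75
dV/dt = πh²/25 · 8
At h = 31: dV/dt = 7688π/25 cm³/s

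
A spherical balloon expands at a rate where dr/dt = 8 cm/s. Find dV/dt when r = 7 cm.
1568π cm³/s

V = (4/3)πr³
dV/dt = dV/dr · dr/dt = 4πr² · 8
At r = 7: dV/dt = 1568π cm³/s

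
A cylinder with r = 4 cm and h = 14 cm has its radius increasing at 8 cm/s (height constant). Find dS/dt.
352π cm²/s

S = 2πrh + 2πr² (lateral + bases)
dS/dt = (2πh + 4πr)·dr/dt = (2π·14 + 4π·4)·8
= 352π cm²/s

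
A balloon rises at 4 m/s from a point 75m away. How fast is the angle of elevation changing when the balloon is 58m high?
0.033374 rad/s

tan(θ) = y/75
sec²(θ) · dθ/dt = (1/75) · dy/dt
dθ/dt = cos²(θ)/75 · 4 = 75/(75² + 58²) · 4
dθ/dt = 0.033374 rad/s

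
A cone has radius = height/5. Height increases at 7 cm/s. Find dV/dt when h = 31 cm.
6727π/25 cm³/s

V = (1/3)π(h/5)²h = πh³/75
dV/dt = πh²/25 · 7
At h = 31: dV/dt = 6727π/25 cm³/s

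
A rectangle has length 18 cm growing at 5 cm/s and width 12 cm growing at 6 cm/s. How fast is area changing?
168 cm²/s

A = lw
dA/dt = w·dl/dt + l·dw/dt = 12·5 + 18·6 = 168 cm²/s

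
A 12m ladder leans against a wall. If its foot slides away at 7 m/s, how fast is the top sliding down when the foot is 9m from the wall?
3√7 ≈ 7.937 m/s

x² + y² = 12²
2x·dx/dt + 2y·dy/dt = 0
dy/dt = -x/y · dx/dt = -9/(3√7) · 7 = -3√7 m/s
The top is descending at 3√7 ≈ 7.937 m/s.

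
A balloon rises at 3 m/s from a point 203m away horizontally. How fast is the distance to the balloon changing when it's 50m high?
150√43709/43709 ≈ 0.7175 m/s

z² = 203² + y²
z = √(203² + 50²) = √43709
dz/dt = y/z · dy/dt = 50/√43709 · 3 = 150√43709/43709 ≈ 0.7175 m/s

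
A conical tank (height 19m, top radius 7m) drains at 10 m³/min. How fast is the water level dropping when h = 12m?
1805/(3528π) ≈ 0.1629 m/min

r/h = 7/19, so r = (7/19)h
V = (1/3)πr²h = (1/3)π((7/19)h)²h = (49/1083)πh³
dV/dh = (49/361)πh²
dh/dt = (dV/dt)/(dV/dh) = -10/((49/361)π·12²) = -1805/(3528π) m/min
The level is dropping at 1805/(3528π) ≈ 0.1629 m/min.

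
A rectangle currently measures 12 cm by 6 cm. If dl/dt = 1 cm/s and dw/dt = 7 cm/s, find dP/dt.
16 cm/s

P = 2(l + w)
dP/dt = 2(dl/dt + dw/dt) = 2(1 + 7) = 16 cm/s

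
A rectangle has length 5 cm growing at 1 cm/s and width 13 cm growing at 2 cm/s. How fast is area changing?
23 cm²/s

A = lw
dA/dt = w·dl/dt + l·dw/dt = 13·1 + 5·2 = 23 cm²/s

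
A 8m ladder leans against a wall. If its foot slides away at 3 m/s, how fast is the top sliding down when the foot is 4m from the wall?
√3 ≈ 1.732 m/s

x² + y² = 8²
2x·dx/dt + 2y·dy/dt = 0
dy/dt = -x/y · dx/dt = -4/(4√3) · 3 = -√3 m/s
The top is descending at √3 ≈ 1.732 m/s.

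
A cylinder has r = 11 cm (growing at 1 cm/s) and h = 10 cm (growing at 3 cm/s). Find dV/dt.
583π cm³/s

V = πr²h
dV/dt = 2πrh·dr/dt + πr²·dh/dt
= 2π(11)(10)(1) + π(11)²(3)
= 583π cm³/s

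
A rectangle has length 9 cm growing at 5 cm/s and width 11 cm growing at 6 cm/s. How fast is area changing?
109 cm²/s

A = lw
dA/dt = w·dl/dt + l·dw/dt = 11·5 + 9·6 = 109 cm²/s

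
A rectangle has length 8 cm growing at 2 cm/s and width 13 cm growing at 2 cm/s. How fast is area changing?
42 cm²/s

A = lw
dA/dt = w·dl/dt + l·dw/dt = 13·2 + 8·2 = 42 cm²/s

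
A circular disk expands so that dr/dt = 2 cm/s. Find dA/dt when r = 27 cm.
108π cm²/s

A = πr²
dA/dt = 2πr · dr/dt = 2π(27)(2) = 108π cm²/s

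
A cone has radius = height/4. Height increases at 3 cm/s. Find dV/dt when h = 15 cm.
675π/16 cm³/s

V = (1/3)π(h/4)²h = πh³/48
dV/dt = πh²/16 · 3
At h = 15: dV/dt = 675π/16 cm³/s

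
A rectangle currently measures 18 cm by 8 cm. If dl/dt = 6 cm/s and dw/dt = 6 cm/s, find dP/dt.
24 cm/s

P = 2(l + w)
dP/dt = 2(dl/dt + dw/dt) = 2(6 + 6) = 24 cm/s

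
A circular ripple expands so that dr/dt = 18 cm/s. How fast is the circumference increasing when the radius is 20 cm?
36π cm/s

C = 2πr
dC/dt = 2π · dr/dt = 2π · 18 = 36π cm/s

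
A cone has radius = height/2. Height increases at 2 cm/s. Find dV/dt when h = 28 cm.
392π cm³/s

V = (1/3)π(h/2)²h = πh³/12
dV/dt = πh²/4 · 2
At h = 28: dV/dt = 392π cm³/s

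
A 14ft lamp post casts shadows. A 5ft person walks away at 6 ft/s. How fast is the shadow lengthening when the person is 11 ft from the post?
10/3 ft/s

By similar triangles: 14/(x+s) = 5/s
Solving: s = 5x/9
ds/dt = 5/9 · dx/dt = 5/9 · 6 = 10/3 ft/s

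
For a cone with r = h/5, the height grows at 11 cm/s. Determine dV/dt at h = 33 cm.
11979π/25 cm³/s

V = (1/3)π(h/5)²h = πh³/75
dV/dt = πh²/25 · 11
At h = 33: dV/dt = 11979π/25 cm³/s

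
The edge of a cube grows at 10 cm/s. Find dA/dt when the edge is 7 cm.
840 cm²/s

A = 6s²
dA/dt = 12s · ds/dt = 12·7·10 = 840 cm²/s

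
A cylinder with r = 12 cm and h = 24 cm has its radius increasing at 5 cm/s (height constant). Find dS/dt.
480π cm²/s

S = 2πrh + 2πr² (lateral + bases)
dS/dt = (2πh + 4πr)·dr/dt = (2π·24 + 4π·12)·5
= 480π cm²/s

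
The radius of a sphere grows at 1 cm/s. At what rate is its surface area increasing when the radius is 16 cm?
128π cm²/s

S = 4πr²
dS/dt = dS/dr · dr/dt = 8πr · 1
At r = 16: dS/dt = 128π cm²/s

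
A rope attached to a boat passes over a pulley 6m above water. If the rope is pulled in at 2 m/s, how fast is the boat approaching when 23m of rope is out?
46√493/493 ≈ 2.072 m/s

rope² = x² + 6²
x = √(23² - 6²) = √493
dx/dt = (rope/x) · d(rope)/dt = (23/√493) · (-2) = -46√493/493 m/s
The boat approaches at 46√493/493 ≈ 2.072 m/s.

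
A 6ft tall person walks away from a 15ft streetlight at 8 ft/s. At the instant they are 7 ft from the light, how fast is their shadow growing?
16/3 ft/s

By similar triangles: 15/(x+s) = 6/s
Solving: s = 6x/9
ds/dt = 6/9 · dx/dt = 2/3 · 8 = 16/3 ft/s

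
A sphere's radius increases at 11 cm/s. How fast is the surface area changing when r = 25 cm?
2200π cm²/s

S = 4πr²
dS/dt = dS/dr · dr/dt = 8πr · 11
At r = 25: dS/dt = 2200π cm²/s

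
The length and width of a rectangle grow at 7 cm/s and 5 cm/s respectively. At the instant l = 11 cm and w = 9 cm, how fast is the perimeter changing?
24 cm/s

P = 2(l + w)
dP/dt = 2(dl/dt + dw/dt) = 2(7 + 5) = 24 cm/s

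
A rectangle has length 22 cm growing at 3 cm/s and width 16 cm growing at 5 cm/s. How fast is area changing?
158 cm²/s

A = lw
dA/dt = w·dl/dt + l·dw/dt = 16·3 + 22·5 = 158 cm²/s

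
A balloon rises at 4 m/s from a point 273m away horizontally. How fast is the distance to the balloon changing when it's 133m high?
38√1882/941 ≈ 1.752 m/s

z² = 273² + y²
z = √(273² + 133²) = 7√1882
dz/dt = y/z · dy/dt = 133/(7√1882) · 4 = 38√1882/941 ≈ 1.752 m/s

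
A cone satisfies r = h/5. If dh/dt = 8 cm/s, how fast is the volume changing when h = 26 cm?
5408π/25 cm³/s

V = (1/3)π(h/5)²h = πh³/75
dV/dt = πh²/25 · 8
At h = 26: dV/dt = 5408π/25 cm³/s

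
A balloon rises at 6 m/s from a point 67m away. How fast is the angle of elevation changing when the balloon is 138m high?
0.017082 rad/s

tan(θ) = y/67
sec²(θ) · dθ/dt = (1/67) · dy/dt
dθ/dt = cos²(θ)/67 · 6 = 67/(67² + 138²) · 6
dθ/dt = 0.017082 rad/s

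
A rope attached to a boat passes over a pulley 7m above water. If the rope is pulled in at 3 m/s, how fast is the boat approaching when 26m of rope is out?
26√627/209 ≈ 3.115 m/s

rope² = x² + 7²
x = √(26² - 7²) = √627
dx/dt = (rope/x) · d(rope)/dt = (26/√627) · (-3) = -26√627/209 m/s
The boat approaches at 26√627/209 ≈ 3.115 m/s.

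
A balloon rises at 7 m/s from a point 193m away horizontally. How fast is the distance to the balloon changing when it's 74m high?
518√1709/8545 ≈ 2.506 m/s

z² = 193² + y²
z = √(193² + 74²) = 5√1709
dz/dt = y/z · dy/dt = 74/(5√1709) · 7 = 518√1709/8545 ≈ 2.506 m/s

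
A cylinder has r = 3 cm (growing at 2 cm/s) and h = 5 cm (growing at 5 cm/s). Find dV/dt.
105π cm³/s

V = πr²h
dV/dt = 2πrh·dr/dt + πr²·dh/dt
= 2π(3)(5)(2) + π(3)²(5)
= 105π cm³/s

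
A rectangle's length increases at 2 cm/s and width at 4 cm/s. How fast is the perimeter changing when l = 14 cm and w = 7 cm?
12 cm/s

P = 2(l + w)
dP/dt = 2(dl/dt + dw/dt) = 2(2 + 4) = 12 cm/s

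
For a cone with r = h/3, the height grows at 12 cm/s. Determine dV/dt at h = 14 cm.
784π/3 cm³/s

V = (1/3)π(h/3)²h = πh³/27
dV/dt = πh²/9 · 12
At h = 14: dV/dt = 784π/3 cm³/s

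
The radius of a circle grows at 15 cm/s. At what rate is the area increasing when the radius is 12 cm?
360π cm²/s

A = πr²
dA/dt = 2πr · dr/dt = 2π(12)(15) = 360π cm²/s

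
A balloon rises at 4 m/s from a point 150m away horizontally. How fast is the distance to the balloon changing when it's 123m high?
164√4181/4181 ≈ 2.536 m/s

z² = 150² + y²
z = √(150² + 123²) = 3√4181
dz/dt = y/z · dy/dt = 123/(3√4181) · 4 = 164√4181/4181 ≈ 2.536 m/s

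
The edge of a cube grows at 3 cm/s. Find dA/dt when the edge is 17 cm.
612 cm²/s

A = 6s²
dA/dt = 12s · ds/dt = 12·17·3 = 612 cm²/s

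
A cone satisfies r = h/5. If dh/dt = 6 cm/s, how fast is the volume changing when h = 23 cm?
3174π/25 cm³/s

V = (1/3)π(h/5)²h = πh³/75
dV/dt = πh²/25 · 6
At h = 23: dV/dt = 3174π/25 cm³/s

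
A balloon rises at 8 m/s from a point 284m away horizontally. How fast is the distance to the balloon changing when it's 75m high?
600√86281/86281 ≈ 2.043 m/s

z² = 284² + y²
z = √(284² + 75²) = √86281
dz/dt = y/z · dy/dt = 75/√86281 · 8 = 600√86281/86281 ≈ 2.043 m/s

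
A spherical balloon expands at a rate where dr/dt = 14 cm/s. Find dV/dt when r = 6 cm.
2016π cm³/s

V = (4/3)πr³
dV/dt = dV/dr · dr/dt = 4πr² · 14
At r = 6: dV/dt = 2016π cm³/s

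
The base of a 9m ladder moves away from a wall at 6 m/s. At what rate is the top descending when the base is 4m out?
24√65/65 ≈ 2.977 m/s

x² + y² = 9²
2x·dx/dt + 2y·dy/dt = 0
dy/dt = -x/y · dx/dt = -4/√65 · 6 = -24√65/65 m/s
The top is descending at 24√65/65 ≈ 2.977 m/s.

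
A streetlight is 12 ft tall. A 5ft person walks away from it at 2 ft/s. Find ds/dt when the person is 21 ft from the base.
10/7 ft/s

By similar triangles: 12/(x+s) = 5/s
Solving: s = 5x/7
ds/dt = 5/7 · dx/dt = 5/7 · 2 = 10/7 ft/s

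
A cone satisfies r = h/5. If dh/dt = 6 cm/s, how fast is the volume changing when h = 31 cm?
5766π/25 cm³/s

V = (1/3)π(h/5)²h = πh³/75
dV/dt = πh²/25 · 6
At h = 31: dV/dt = 5766π/25 cm³/s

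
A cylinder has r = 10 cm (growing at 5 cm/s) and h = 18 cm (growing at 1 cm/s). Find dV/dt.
1900π cm³/s

V = πr²h
dV/dt = 2πrh·dr/dt + πr²·dh/dt
= 2π(10)(18)(5) + π(10)²(1)
= 1900π cm³/s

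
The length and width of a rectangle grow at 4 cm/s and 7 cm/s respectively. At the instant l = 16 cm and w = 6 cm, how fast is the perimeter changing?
22 cm/s

P = 2(l + w)
dP/dt = 2(dl/dt + dw/dt) = 2(4 + 7) = 22 cm/s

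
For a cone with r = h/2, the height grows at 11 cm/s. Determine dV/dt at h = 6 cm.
99π cm³/s

V = (1/3)π(h/2)²h = πh³/12
dV/dt = πh²/4 · 11
At h = 6: dV/dt = 99π cm³/s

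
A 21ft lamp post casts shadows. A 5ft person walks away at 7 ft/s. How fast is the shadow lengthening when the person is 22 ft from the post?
35/16 ft/s

By similar triangles: 21/(x+s) = 5/s
Solving: s = 5x/16
ds/dt = 5/16 · dx/dt = 5/16 · 7 = 35/16 ft/s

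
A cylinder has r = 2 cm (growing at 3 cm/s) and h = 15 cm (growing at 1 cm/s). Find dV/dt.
184π cm³/s

V = πr²h
dV/dt = 2πrh·dr/dt + πr²·dh/dt
= 2π(2)(15)(3) + π(2)²(1)
= 184π cm³/s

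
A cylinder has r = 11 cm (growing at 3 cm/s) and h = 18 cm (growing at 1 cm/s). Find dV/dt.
1309π cm³/s

V = πr²h
dV/dt = 2πrh·dr/dt + πr²·dh/dt
= 2π(11)(18)(3) + π(11)²(1)
= 1309π cm³/s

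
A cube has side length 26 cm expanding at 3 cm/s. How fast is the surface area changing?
936 cm²/s

A = 6s²
dA/dt = 12s · ds/dt = 12·26·3 = 936 cm²/s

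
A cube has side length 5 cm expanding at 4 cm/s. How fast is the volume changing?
300 cm³/s

V = s³
dV/dt = 3s² · ds/dt = 3·5²·4 = 300 cm³/s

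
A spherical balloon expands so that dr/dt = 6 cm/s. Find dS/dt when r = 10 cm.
480π cm²/s

S = 4πr²
dS/dt = dS/dr · dr/dt = 8πr · 6
At r = 10: dS/dt = 480π cm²/s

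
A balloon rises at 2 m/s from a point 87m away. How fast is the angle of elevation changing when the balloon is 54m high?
0.016595 rad/s

tan(θ) = y/87
sec²(θ) · dθ/dt = (1/87) · dy/dt
dθ/dt = cos²(θ)/87 · 2 = 87/(87² + 54²) · 2
dθ/dt = 0.016595 rad/s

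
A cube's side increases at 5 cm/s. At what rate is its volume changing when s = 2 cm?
60 cm³/s

V = s³
dV/dt = 3s² · ds/dt = 3·2²·5 = 60 cm³/s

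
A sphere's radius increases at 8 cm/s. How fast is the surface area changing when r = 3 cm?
192π cm²/s

S = 4πr²
dS/dt = dS/dr · dr/dt = 8πr · 8
At r = 3: dS/dt = 192π cm²/s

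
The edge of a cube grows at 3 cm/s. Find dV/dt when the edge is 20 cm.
3600 cm³/s

V = s³
dV/dt = 3s² · ds/dt = 3·20²·3 = 3600 cm³/s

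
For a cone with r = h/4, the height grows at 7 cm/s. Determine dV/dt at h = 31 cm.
6727π/16 cm³/s

V = (1/3)π(h/4)²h = πh³/48
dV/dt = πh²/16 · 7
At h = 31: dV/dt = 6727π/16 cm³/s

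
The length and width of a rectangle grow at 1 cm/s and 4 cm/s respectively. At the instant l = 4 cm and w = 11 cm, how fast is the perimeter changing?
10 cm/s

P = 2(l + w)
dP/dt = 2(dl/dt + dw/dt) = 2(1 + 4) = 10 cm/s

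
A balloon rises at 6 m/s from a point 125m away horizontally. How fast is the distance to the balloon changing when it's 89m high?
267√23546/11773 ≈ 3.48 m/s

z² = 125² + y²
z = √(125² + 89²) = √23546
dz/dt = y/z · dy/dt = 89/√23546 · 6 = 267√23546/11773 ≈ 3.48 m/s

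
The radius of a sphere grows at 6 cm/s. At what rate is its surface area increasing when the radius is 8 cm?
384π cm²/s

S = 4πr²
dS/dt = dS/dr · dr/dt = 8πr · 6
At r = 8: dS/dt = 384π cm²/s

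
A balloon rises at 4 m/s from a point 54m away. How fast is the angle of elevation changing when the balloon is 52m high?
0.038434 rad/s

tan(θ) = y/54
sec²(θ) · dθ/dt = (1/54) · dy/dt
dθ/dt = cos²(θ)/54 · 4 = 54/(54² + 52²) · 4
dθ/dt = 0.038434 rad/s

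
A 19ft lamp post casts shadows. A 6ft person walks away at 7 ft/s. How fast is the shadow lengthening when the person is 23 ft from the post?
42/13 ft/s

By similar triangles: 19/(x+s) = 6/s
Solving: s = 6x/13
ds/dt = 6/13 · dx/dt = 6/13 · 7 = 42/13 ft/s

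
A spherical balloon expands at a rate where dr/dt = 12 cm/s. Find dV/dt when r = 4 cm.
768π cm³/s

V = (4/3)πr³
dV/dt = dV/dr · dr/dt = 4πr² · 12
At r = 4: dV/dt = 768π cm³/s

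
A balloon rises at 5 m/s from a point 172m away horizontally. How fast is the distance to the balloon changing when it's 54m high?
27√13/65 ≈ 1.498 m/s

z² = 172² + y²
z = √(172² + 54²) = 50√13
dz/dt = y/z · dy/dt = 54/(50√13) · 5 = 27√13/65 ≈ 1.498 m/s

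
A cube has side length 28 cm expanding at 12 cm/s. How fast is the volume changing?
28224 cm³/s

V = s³
dV/dt = 3s² · ds/dt = 3·28²·12 = 28224 cm³/s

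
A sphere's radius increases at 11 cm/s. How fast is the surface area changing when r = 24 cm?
2112π cm²/s

S = 4πr²
dS/dt = dS/dr · dr/dt = 8πr · 11
At r = 24: dS/dt = 2112π cm²/s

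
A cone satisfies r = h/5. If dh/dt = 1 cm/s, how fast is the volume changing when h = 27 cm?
729π/25 cm³/s

V = (1/3)π(h/5)²h = πh³/75
dV/dt = πh²/25 · 1
At h = 27: dV/dt = 729π/25 cm³/s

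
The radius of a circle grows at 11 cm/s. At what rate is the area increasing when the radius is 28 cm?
616π cm²/s

A = πr²
dA/dt = 2πr · dr/dt = 2π(28)(11) = 616π cm²/s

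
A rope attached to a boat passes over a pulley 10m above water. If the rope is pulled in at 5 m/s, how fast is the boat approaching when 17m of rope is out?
85√21/63 ≈ 6.183 m/s

rope² = x² + 10²
x = √(17² - 10²) = 3√21
dx/dt = (rope/x) · d(rope)/dt = (17/(3√21)) · (-5) = -85√21/63 m/s
The boat approaches at 85√21/63 ≈ 6.183 m/s.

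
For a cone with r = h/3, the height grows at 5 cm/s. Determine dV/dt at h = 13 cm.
845π/9 cm³/s

V = (1/3)π(h/3)²h = πh³/27
dV/dt = πh²/9 · 5
At h = 13: dV/dt = 845π/9 cm³/s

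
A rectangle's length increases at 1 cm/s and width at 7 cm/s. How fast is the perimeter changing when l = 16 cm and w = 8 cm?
16 cm/s

P = 2(l + w)
dP/dt = 2(dl/dt + dw/dt) = 2(1 + 7) = 16 cm/s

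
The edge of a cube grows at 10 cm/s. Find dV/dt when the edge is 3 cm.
270 cm³/s

V = s³
dV/dt = 3s² · ds/dt = 3·3²·10 = 270 cm³/s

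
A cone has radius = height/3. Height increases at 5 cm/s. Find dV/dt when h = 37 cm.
6845π/9 cm³/s

V = (1/3)π(h/3)²h = πh³/27
dV/dt = πh²/9 · 5
At h = 37: dV/dt = 6845π/9 cm³/s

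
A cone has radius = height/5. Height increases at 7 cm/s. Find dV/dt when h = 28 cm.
5488π/25 cm³/s

V = (1/3)π(h/5)²h = πh³/75
dV/dt = πh²/25 · 7
At h = 28: dV/dt = 5488π/25 cm³/s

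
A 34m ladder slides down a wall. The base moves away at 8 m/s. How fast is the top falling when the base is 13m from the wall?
104√987/987 ≈ 3.31 m/s

x² + y² = 34²
2x·dx/dt + 2y·dy/dt = 0
dy/dt = -x/y · dx/dt = -13/√987 · 8 = -104√987/987 m/s
The top is descending at 104√987/987 ≈ 3.31 m/s.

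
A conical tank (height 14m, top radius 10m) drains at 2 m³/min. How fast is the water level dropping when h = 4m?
49/(200π) ≈ 0.07799 m/min

r/h = 10/14, so r = (5/7)h
V = (1/3)πr²h = (1/3)π((5/7)h)²h = (25/147)πh³
dV/dh = (25/49)πh²
dh/dt = (dV/dt)/(dV/dh) = -2/((25/49)π·4²) = -49/(200π) m/min
The level is dropping at 49/(200π) ≈ 0.07799 m/min.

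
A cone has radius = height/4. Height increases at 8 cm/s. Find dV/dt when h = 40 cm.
800π cm³/s

V = (1/3)π(h/4)²h = πh³/48
dV/dt = πh²/16 · 8
At h = 40: dV/dt = 800π cm³/s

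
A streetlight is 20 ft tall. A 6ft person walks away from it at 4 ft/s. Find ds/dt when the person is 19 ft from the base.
12/7 ft/s

By similar triangles: 20/(x+s) = 6/s
Solving: s = 6x/14
ds/dt = 6/14 · dx/dt = 3/7 · 4 = 12/7 ft/s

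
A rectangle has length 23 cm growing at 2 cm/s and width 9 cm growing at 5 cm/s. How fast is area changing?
133 cm²/s

A = lw
dA/dt = w·dl/dt + l·dw/dt = 9·2 + 23·5 = 133 cm²/s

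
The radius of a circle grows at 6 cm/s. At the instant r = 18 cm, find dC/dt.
12π cm/s

C = 2πr
dC/dt = 2π · dr/dt = 2π · 6 = 12π cm/s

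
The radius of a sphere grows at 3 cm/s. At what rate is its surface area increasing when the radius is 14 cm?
336π cm²/s

S = 4πr²
dS/dt = dS/dr · dr/dt = 8πr · 3
At r = 14: dS/dt = 336π cm²/s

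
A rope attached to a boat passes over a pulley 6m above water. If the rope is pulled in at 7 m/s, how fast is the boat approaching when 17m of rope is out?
119√253/253 ≈ 7.481 m/s

rope² = x² + 6²
x = √(17² - 6²) = √253
dx/dt = (rope/x) · d(rope)/dt = (17/√253) · (-7) = -119√253/253 m/s
The boat approaches at 119√253/253 ≈ 7.481 m/s.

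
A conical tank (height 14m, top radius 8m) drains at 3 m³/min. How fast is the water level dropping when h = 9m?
49/(432π) ≈ 0.0361 m/min

r/h = 8/14, so r = (4/7)h
V = (1/3)πr²h = (1/3)π((4/7)h)²h = (16/147)πh³
dV/dh = (16/49)πh²
dh/dt = (dV/dt)/(dV/dh) = -3/((16/49)π·9²) = -49/(432π) m/min
The level is dropping at 49/(432π) ≈ 0.0361 m/min.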